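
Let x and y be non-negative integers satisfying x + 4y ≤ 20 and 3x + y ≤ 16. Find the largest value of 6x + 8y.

(x,y)=(4,4): 1·4+4·4=20≤20, 3·4+1·4=16≤16, objective 56.
(x,y)=(3,4): 1·3+4·4=19≤20, 3·3+1·4=13≤16, objective 50.
(x,y)=(4,3): 1·4+4·3=16≤20, 3·4+1·3=15≤16, objective 48.
(x,y)=(3,3): 1·3+4·3=15≤20, 3·3+1·3=12≤16, objective 42.
No feasible integer point exceeds 56.

56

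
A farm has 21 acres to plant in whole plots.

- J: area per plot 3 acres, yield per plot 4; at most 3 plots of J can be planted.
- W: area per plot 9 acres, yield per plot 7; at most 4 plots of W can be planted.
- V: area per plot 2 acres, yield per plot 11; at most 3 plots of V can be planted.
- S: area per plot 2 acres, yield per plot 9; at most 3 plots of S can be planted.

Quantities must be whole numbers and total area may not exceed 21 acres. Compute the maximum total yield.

3×J, 3×V, and 3×S: area 21 ≤ 21, yield 3·4 + 3·11 + 3·9 = 72.
2×J, 3×V, and 3×S: area 18 ≤ 21, yield 2·4 + 3·11 + 3·9 = 68.
Best is 72.

72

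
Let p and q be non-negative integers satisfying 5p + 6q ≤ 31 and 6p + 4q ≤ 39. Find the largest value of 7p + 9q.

45

(p,q)=(0,5): 5·0+6·5=30≤31, 6·0+4·5=20≤39, objective 45.
(p,q)=(1,4): 5·1+6·4=29≤31, 6·1+4·4=22≤39, objective 43.
(p,q)=(0,4): 5·0+6·4=24≤31, 6·0+4·4=16≤39, objective 36.
No feasible integer point exceeds 45.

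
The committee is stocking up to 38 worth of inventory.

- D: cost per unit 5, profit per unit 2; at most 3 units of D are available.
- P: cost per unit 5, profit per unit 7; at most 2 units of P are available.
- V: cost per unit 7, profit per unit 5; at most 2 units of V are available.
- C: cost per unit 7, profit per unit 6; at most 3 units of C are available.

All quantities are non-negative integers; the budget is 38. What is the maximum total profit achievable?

37

This is a bounded integer knapsack.
P has the best ratio (7/5); taking only P gives at most 2×7 = 14 (stopped by the supply cap of 2).
Mixing does better — 2×P, 1×V, and 3×C: cost 38 ≤ 38, profit 2·7 + 1·5 + 3·6 = 37.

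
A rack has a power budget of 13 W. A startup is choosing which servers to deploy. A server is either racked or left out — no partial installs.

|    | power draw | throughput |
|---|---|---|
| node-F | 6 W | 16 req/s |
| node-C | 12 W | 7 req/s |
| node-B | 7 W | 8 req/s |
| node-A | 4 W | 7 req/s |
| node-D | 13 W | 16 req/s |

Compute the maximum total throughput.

Allowing fractional choices, the relaxed optimum would be about 26.7, but servers are indivisible.
node-F: power draw 6 ≤ 13, throughput 16.
node-F + node-A: power draw 6 + 4 = 10 ≤ 13, throughput 16 + 7 = 23.
node-F + node-B: power draw 6 + 7 = 13 ≤ 13, throughput 16 + 8 = 24.
Best is node-F and node-B with total throughput 24.

24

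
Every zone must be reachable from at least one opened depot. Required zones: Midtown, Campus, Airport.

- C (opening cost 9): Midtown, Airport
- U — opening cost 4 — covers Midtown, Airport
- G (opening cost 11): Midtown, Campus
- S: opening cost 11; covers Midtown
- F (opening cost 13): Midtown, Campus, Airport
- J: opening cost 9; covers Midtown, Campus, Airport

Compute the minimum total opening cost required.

This is an integer covering problem.
The greedy cost-per-new-zone heuristic would pick U and J for 13, but a cheaper cover exists.
J alone covers Midtown, Campus, Airport — every zone.
Total opening cost: 9.
No cover costs less than 9.

9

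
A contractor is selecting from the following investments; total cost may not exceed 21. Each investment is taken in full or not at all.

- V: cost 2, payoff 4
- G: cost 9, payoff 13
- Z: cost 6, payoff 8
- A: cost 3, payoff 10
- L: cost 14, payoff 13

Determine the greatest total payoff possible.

35

Take V, G, Z, and A: cost 2 + 9 + 6 + 3 = 20 ≤ 21, payoff 4 + 13 + 8 + 10 = 35.
No other feasible combination does better.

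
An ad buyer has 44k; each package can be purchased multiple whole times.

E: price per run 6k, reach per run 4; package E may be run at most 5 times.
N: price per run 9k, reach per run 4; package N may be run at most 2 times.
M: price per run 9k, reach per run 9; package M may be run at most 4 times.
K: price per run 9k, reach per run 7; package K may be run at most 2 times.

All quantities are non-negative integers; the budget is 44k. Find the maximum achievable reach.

40

1×E, 3×M, and 1×K: price 42 ≤ 44, reach 1·4 + 3·9 + 1·7 = 38.
1×E and 4×M: price 42 ≤ 44, reach 1·4 + 4·9 = 40.
Best is 40.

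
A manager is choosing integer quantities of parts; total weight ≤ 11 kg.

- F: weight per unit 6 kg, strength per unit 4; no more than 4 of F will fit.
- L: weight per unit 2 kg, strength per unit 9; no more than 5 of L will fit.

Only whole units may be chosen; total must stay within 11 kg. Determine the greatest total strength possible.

45

This is a bounded integer knapsack.
L has the best ratio (9/2); taking only L gives at most 5×9 = 45 (stopped by the weight limit).
Optimal: 5×L: weight 10 ≤ 11, strength 5·9 = 45.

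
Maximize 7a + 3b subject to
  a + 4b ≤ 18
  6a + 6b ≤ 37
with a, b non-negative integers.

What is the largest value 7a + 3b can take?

42

(a,b)=(6,0) is feasible, giving 42.
(a,b)=(5,1) is feasible, giving 38.
(a,b)=(5,0) is feasible, giving 35.
Maximum is 42 at (a,b)=(6,0).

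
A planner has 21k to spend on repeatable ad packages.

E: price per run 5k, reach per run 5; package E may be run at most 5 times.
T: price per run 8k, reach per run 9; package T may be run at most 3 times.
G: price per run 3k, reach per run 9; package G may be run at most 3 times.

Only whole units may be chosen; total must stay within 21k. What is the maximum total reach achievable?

37

2×E and 3×G: price 19 ≤ 21, reach 2·5 + 3·9 = 37.
1×T and 3×G: price 17 ≤ 21, reach 1·9 + 3·9 = 36.
Best is 37.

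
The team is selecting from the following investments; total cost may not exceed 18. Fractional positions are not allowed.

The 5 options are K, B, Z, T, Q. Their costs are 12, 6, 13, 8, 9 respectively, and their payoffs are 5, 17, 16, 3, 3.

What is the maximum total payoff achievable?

22

Allowing fractional choices, the relaxed optimum would be about 31.8, but investments are indivisible.
K + B: cost 12 + 6 = 18 ≤ 18, payoff 5 + 17 = 22.
B + Q: cost 6 + 9 = 15 ≤ 18, payoff 17 + 3 = 20.
B + T: cost 6 + 8 = 14 ≤ 18, payoff 17 + 3 = 20.
Best is K and B with total payoff 22.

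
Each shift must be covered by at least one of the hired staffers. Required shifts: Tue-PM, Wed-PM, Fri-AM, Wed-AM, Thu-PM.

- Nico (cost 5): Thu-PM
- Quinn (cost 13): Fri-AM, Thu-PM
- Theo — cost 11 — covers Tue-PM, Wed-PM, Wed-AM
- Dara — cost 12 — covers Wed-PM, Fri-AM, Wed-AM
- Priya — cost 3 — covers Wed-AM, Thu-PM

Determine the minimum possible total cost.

This is a weighted set-cover instance.
The greedy cost-per-new-shift heuristic would pick Priya, Theo, and Dara for 26, but a cheaper cover exists.
Choose Quinn and Theo: together they cover Tue-PM, Wed-PM, Fri-AM, Wed-AM, Thu-PM — every shift.
Total cost: 13 + 11 = 24.
No cover costs less than 24.

24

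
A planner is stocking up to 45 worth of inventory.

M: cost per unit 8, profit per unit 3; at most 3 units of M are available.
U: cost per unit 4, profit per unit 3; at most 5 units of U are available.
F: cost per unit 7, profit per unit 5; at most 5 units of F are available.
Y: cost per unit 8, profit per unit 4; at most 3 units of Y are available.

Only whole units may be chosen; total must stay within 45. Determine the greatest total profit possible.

4×U and 4×F: cost 44 ≤ 45, profit 4·3 + 4·5 = 32.
2×U and 5×F: cost 43 ≤ 45, profit 2·3 + 5·5 = 31.
Best is 32.

32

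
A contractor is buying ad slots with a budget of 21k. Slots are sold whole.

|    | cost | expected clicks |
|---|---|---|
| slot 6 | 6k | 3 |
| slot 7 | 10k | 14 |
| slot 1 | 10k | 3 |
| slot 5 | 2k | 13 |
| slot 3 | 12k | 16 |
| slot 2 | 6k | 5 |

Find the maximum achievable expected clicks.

34

This is a 0-1 knapsack instance.
Allowing fractional choices, the relaxed optimum would be about 39.0, but ad slots are indivisible.
slot 7 + slot 5 + slot 2: cost 10 + 2 + 6 = 18 ≤ 21, expected clicks 14 + 13 + 5 = 32.
slot 5 + slot 3 + slot 2: cost 2 + 12 + 6 = 20 ≤ 21, expected clicks 13 + 16 + 5 = 34.
slot 6 + slot 5 + slot 3: cost 6 + 2 + 12 = 20 ≤ 21, expected clicks 3 + 13 + 16 = 32.
Best is slot 5, slot 3, and slot 2 with total expected clicks 34.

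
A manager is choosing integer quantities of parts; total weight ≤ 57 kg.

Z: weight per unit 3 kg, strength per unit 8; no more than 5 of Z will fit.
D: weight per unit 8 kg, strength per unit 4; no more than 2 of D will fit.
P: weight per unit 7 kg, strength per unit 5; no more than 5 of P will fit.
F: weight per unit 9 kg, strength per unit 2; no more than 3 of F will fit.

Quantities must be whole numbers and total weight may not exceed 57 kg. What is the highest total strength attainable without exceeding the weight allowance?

65

Take 5×Z and 5×P: weight 50 ≤ 57, strength 5·8 + 5·5 = 65.
Z has the best ratio (8/3) and is taken to its limit of 5; remaining capacity is filled optimally with the others.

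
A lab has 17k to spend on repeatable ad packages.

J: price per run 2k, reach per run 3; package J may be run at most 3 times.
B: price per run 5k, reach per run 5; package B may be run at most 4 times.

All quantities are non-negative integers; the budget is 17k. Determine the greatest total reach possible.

Take 3×J and 2×B: price 16 ≤ 17, reach 3·3 + 2·5 = 19.
J has the best ratio (3/2) and is taken to its limit of 3; remaining capacity is filled optimally with the others.

19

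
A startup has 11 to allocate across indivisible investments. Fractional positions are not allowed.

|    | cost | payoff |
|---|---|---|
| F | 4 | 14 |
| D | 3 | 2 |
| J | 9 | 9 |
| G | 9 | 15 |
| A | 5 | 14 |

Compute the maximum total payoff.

Allowing fractional choices, the relaxed optimum would be about 31.3, but investments are indivisible.
F + D: cost 4 + 3 = 7 ≤ 11, payoff 14 + 2 = 16.
D + A: cost 3 + 5 = 8 ≤ 11, payoff 2 + 14 = 16.
F + A: cost 4 + 5 = 9 ≤ 11, payoff 14 + 14 = 28.
Best is F and A with total payoff 28.

28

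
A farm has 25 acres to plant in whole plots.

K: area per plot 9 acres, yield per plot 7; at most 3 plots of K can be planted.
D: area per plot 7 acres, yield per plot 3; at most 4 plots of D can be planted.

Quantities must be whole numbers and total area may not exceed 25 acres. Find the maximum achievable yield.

17

Take 2×K and 1×D: area 25 ≤ 25, yield 2·7 + 1·3 = 17.
No other integer combination yields more.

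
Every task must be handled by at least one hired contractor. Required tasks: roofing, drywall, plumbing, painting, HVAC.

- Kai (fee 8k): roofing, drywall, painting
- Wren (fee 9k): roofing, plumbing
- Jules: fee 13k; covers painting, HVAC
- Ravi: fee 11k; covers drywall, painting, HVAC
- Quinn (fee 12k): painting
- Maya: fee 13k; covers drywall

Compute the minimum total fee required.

The greedy cost-per-new-task heuristic would pick Kai, Wren, and Ravi for 28, but a cheaper cover exists.
Choose Wren and Ravi: together they cover roofing, drywall, plumbing, painting, HVAC — every task.
Total fee: 9 + 11 = 20.
No cover costs less than 20.

20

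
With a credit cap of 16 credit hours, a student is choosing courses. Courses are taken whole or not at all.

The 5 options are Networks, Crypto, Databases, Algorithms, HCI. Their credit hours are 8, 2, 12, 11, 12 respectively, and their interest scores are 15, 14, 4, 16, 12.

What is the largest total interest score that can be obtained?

Treat it as a binary knapsack problem.
Allowing fractional choices, the relaxed optimum would be about 37.7, but courses are indivisible.
Networks + Crypto: credit hours 8 + 2 = 10 ≤ 16, interest score 15 + 14 = 29.
Crypto + HCI: credit hours 2 + 12 = 14 ≤ 16, interest score 14 + 12 = 26.
Crypto + Algorithms: credit hours 2 + 11 = 13 ≤ 16, interest score 14 + 16 = 30.
Best is Crypto and Algorithms with total interest score 30.

30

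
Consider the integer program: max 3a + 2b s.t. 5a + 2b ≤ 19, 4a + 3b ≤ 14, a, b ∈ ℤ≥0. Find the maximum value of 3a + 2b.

(a,b)=(2,2) is feasible, giving 10.
(a,b)=(3,0) is feasible, giving 9.
No feasible integer point exceeds 10.

10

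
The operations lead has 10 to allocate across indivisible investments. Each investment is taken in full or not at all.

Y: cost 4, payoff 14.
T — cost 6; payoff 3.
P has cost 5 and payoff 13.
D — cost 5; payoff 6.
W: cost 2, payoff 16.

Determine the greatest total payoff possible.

Take Y and W: cost 4 + 2 = 6 ≤ 10, payoff 14 + 16 = 30.
No other feasible combination does better.

30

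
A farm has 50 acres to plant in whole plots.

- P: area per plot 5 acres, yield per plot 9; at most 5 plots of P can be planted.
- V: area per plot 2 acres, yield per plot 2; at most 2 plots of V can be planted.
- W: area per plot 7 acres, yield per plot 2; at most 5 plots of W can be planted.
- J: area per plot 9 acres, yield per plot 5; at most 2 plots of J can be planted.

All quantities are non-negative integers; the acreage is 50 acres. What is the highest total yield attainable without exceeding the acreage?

5×P, 2×V, and 2×J: area 47 ≤ 50, yield 5·9 + 2·2 + 2·5 = 59.
5×P, 1×W, and 2×J: area 50 ≤ 50, yield 5·9 + 1·2 + 2·5 = 57.
Best is 59.

59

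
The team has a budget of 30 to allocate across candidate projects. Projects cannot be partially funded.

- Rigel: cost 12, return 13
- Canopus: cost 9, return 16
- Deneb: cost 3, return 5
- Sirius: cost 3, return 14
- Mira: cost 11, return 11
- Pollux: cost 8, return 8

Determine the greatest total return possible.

Take Rigel, Canopus, Deneb, and Sirius: cost 12 + 9 + 3 + 3 = 27 ≤ 30, return 13 + 16 + 5 + 14 = 48.
No other feasible combination does better.

48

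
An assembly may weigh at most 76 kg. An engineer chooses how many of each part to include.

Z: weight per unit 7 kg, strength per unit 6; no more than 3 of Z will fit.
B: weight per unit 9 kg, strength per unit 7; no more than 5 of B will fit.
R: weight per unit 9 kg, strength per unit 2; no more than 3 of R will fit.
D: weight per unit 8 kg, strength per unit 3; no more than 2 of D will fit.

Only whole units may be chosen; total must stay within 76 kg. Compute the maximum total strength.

This is a bounded integer knapsack.
Z has the best ratio (6/7); taking only Z gives at most 3×6 = 18 (stopped by the supply cap of 3).
Mixing does better — 3×Z, 5×B, and 1×D: weight 74 ≤ 76, strength 3·6 + 5·7 + 1·3 = 56.

56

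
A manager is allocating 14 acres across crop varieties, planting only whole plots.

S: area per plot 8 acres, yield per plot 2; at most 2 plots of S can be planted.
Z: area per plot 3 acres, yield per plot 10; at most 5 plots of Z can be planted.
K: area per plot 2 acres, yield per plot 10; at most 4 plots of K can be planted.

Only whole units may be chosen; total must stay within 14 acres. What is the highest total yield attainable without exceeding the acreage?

1×Z and 4×K: area 11 ≤ 14, yield 1·10 + 4·10 = 50.
2×Z and 4×K: area 14 ≤ 14, yield 2·10 + 4·10 = 60.
Best is 60.

60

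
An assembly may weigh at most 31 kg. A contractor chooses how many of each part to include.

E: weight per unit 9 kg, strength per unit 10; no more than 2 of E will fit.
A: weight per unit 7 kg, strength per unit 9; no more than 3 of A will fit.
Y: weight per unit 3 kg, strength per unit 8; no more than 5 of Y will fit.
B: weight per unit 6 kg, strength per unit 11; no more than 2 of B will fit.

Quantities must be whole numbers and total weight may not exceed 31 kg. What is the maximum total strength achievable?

This is a bounded integer knapsack.
Take 1×A, 4×Y, and 2×B: weight 31 ≤ 31, strength 1·9 + 4·8 + 2·11 = 63.
No other integer combination yields more.

63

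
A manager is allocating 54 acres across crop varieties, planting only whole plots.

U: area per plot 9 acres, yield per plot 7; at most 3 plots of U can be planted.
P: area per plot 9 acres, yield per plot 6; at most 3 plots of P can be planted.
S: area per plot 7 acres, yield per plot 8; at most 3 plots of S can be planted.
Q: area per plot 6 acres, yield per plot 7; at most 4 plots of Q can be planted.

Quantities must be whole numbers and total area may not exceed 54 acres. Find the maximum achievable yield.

1×P, 3×S, and 4×Q: area 54 ≤ 54, yield 1·6 + 3·8 + 4·7 = 58.
1×U, 3×S, and 4×Q: area 54 ≤ 54, yield 1·7 + 3·8 + 4·7 = 59.
Best is 59.

59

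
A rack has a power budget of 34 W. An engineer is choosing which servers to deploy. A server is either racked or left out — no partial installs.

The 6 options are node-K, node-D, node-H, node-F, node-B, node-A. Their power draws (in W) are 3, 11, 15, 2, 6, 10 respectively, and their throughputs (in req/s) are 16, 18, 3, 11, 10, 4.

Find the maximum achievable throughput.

59

Allowing fractional choices, the relaxed optimum would be about 59.4, but servers are indivisible.
node-K + node-D + node-F + node-B: power draw 3 + 11 + 2 + 6 = 22 ≤ 34, throughput 16 + 18 + 11 + 10 = 55.
node-K + node-D + node-F + node-A: power draw 3 + 11 + 2 + 10 = 26 ≤ 34, throughput 16 + 18 + 11 + 4 = 49.
node-K + node-D + node-F + node-B + node-A: power draw 3 + 11 + 2 + 6 + 10 = 32 ≤ 34, throughput 16 + 18 + 11 + 10 + 4 = 59.
Best is node-K, node-D, node-F, node-B, and node-A with total throughput 59.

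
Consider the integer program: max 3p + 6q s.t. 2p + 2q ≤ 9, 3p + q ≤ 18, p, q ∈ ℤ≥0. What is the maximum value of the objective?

24

Relaxing integrality, the LP optimum is 27.00 at (p,q) = (0, 4.5), which is not an integer point.
(p,q)=(0,4): 2·0+2·4=8≤9, 3·0+1·4=4≤18, objective 24.
(p,q)=(1,3): 2·1+2·3=8≤9, 3·1+1·3=6≤18, objective 21.
Maximum is 24 at (p,q)=(0,4).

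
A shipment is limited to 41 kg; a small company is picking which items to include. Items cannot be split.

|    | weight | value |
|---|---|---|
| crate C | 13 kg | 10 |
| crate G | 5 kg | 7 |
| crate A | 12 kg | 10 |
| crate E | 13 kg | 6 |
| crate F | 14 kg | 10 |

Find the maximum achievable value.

Allowing fractional choices, the relaxed optimum would be about 34.9, but items are indivisible.
crate G + crate A + crate F: weight 5 + 12 + 14 = 31 ≤ 41, value 7 + 10 + 10 = 27.
crate C + crate A + crate F: weight 13 + 12 + 14 = 39 ≤ 41, value 10 + 10 + 10 = 30.
crate C + crate G + crate A: weight 13 + 5 + 12 = 30 ≤ 41, value 10 + 7 + 10 = 27.
Best is crate C, crate A, and crate F with total value 30.

30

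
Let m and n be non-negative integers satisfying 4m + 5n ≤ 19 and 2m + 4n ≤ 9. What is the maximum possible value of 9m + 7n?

(m,n)=(4,0) is feasible, giving 36.
(m,n)=(3,0) is feasible, giving 27.
The best lattice point is (4,0), giving 36.

36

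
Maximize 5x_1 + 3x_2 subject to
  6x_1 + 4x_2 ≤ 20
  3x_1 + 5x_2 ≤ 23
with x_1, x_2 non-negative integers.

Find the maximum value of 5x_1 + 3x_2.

Relaxing integrality, the LP optimum is 16.67 at (x_1,x_2) = (3.33, 0), which is not an integer point.
(x_1,x_2)=(2,2): 6·2+4·2=20≤20, 3·2+5·2=16≤23, objective 16.
(x_1,x_2)=(3,0): 6·3+4·0=18≤20, 3·3+5·0=9≤23, objective 15.
(x_1,x_2)=(1,3): 6·1+4·3=18≤20, 3·1+5·3=18≤23, objective 14.
The best lattice point is (2,2), giving 16.

16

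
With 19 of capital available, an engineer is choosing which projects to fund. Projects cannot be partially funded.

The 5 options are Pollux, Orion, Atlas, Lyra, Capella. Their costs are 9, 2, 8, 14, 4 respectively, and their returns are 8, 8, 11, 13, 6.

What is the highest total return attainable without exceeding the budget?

27

Pollux + Orion + Capella: cost 9 + 2 + 4 = 15 ≤ 19, return 8 + 8 + 6 = 22.
Pollux + Orion + Atlas: cost 9 + 2 + 8 = 19 ≤ 19, return 8 + 8 + 11 = 27.
Orion + Atlas + Capella: cost 2 + 8 + 4 = 14 ≤ 19, return 8 + 11 + 6 = 25.
Best is Pollux, Orion, and Atlas with total return 27.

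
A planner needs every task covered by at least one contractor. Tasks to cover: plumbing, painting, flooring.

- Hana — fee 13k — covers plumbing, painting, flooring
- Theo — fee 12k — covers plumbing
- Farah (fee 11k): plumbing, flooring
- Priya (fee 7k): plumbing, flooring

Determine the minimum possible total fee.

13

Hana alone covers plumbing, painting, flooring — every task.
Total fee: 13.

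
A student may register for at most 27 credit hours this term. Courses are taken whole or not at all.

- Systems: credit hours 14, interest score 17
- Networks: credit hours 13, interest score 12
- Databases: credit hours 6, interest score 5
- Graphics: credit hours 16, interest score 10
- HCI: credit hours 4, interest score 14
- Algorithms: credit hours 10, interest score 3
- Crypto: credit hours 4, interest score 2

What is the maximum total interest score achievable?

36

Take Systems, Databases, and HCI: credit hours 14 + 6 + 4 = 24 ≤ 27, interest score 17 + 5 + 14 = 36.
No other feasible combination does better.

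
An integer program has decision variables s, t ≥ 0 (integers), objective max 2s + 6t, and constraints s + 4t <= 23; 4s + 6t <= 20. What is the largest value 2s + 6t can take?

18

The continuous relaxation peaks at (0, 3.33) with value 20.00; rounding to a feasible lattice point costs some objective.
(s,t)=(0,3): 1·0+4·3=12≤23, 4·0+6·3=18≤20, objective 18.
(s,t)=(1,2): 1·1+4·2=9≤23, 4·1+6·2=16≤20, objective 14.
The best lattice point is (0,3), giving 18.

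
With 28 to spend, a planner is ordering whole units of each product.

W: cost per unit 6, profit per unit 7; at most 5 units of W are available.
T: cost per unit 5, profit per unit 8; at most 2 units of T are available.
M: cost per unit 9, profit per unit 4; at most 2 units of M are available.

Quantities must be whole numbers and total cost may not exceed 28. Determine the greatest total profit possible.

37

This is a bounded integer knapsack.
T has the best ratio (8/5); taking only T gives at most 2×8 = 16 (stopped by the supply cap of 2).
Mixing does better — 3×W and 2×T: cost 28 ≤ 28, profit 3·7 + 2·8 = 37.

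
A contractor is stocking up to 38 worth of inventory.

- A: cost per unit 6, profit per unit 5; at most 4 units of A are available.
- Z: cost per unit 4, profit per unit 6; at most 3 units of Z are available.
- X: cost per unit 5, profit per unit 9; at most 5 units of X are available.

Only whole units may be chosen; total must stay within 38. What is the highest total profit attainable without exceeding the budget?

This is a bounded integer knapsack.
3×Z and 5×X: cost 37 ≤ 38, profit 3·6 + 5·9 = 63.
1×A, 3×Z, and 4×X: cost 38 ≤ 38, profit 1·5 + 3·6 + 4·9 = 59.
Best is 63.

63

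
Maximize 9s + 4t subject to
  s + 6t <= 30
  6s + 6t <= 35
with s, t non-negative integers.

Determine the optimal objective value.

45

(s,t)=(5,0): 1·5+6·0=5≤30, 6·5+6·0=30≤35, objective 45.
(s,t)=(4,1): 1·4+6·1=10≤30, 6·4+6·1=30≤35, objective 40.
(s,t)=(4,0): 1·4+6·0=4≤30, 6·4+6·0=24≤35, objective 36.
No feasible integer point exceeds 45.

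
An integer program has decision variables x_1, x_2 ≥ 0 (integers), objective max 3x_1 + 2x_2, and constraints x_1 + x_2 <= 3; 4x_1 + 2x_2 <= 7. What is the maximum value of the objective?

6

(x_1,x_2)=(0,3) is feasible, giving 6.
(x_1,x_2)=(1,1) is feasible, giving 5.
(x_1,x_2)=(0,2) is feasible, giving 4.
Maximum is 6 at (x_1,x_2)=(0,3).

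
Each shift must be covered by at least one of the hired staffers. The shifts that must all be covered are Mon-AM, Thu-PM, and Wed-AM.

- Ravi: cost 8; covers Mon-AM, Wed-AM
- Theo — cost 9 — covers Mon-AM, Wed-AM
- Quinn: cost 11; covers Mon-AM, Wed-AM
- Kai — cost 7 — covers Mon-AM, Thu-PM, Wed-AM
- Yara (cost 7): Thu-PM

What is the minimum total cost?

Kai alone covers Mon-AM, Thu-PM, Wed-AM — every shift.
Total cost: 7.

7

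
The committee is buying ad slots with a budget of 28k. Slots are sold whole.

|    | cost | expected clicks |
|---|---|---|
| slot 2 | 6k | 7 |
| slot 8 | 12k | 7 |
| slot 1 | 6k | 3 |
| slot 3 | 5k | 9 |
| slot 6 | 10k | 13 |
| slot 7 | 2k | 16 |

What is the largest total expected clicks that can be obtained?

Take slot 2, slot 3, slot 6, and slot 7: cost 6 + 5 + 10 + 2 = 23 ≤ 28, expected clicks 7 + 9 + 13 + 16 = 45.
No other feasible combination does better.

45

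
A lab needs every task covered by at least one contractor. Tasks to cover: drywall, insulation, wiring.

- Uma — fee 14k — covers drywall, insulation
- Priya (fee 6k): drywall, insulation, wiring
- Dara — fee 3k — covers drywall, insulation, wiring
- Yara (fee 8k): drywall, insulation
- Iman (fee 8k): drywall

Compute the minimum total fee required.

3

Dara alone covers drywall, insulation, wiring — every task.
Total fee: 3.
No cover costs less than 3.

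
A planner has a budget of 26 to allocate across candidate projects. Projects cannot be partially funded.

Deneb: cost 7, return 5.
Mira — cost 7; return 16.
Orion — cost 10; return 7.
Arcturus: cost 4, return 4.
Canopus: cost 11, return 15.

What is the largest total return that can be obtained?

This is a 0-1 knapsack instance.
Deneb + Mira + Canopus: cost 7 + 7 + 11 = 25 ≤ 26, return 5 + 16 + 15 = 36.
Mira + Arcturus + Canopus: cost 7 + 4 + 11 = 22 ≤ 26, return 16 + 4 + 15 = 35.
Best is Deneb, Mira, and Canopus with total return 36.

36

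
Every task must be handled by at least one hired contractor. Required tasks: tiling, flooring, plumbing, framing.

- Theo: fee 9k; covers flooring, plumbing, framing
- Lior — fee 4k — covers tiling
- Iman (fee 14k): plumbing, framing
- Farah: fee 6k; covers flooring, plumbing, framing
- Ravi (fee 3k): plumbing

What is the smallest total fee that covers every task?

This is an integer covering problem.
Choose Lior and Farah: together they cover tiling, flooring, plumbing, framing — every task.
Total fee: 4 + 6 = 10.
No cover costs less than 10.

10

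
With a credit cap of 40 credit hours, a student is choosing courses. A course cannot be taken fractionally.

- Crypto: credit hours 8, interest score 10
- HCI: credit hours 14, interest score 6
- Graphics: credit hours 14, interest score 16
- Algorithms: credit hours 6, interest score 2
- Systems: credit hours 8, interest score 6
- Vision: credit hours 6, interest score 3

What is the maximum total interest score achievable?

35

Crypto + Graphics + Algorithms + Systems: credit hours 8 + 14 + 6 + 8 = 36 ≤ 40, interest score 10 + 16 + 2 + 6 = 34.
Crypto + Graphics + Systems + Vision: credit hours 8 + 14 + 8 + 6 = 36 ≤ 40, interest score 10 + 16 + 6 + 3 = 35.
Best is Crypto, Graphics, Systems, and Vision with total interest score 35.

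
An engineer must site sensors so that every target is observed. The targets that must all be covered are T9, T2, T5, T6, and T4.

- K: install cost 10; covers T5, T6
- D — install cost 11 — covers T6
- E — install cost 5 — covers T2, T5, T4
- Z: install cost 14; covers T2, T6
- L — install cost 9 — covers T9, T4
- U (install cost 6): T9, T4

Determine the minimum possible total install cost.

Choose K, E, and U: together they cover T9, T2, T5, T6, T4 — every target.
Total install cost: 10 + 5 + 6 = 21.

21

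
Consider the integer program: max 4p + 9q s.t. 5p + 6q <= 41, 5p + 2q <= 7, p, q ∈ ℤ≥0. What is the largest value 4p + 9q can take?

(p,q)=(0,3) is feasible, giving 27.
(p,q)=(0,2) is feasible, giving 18.
No feasible integer point exceeds 27.

27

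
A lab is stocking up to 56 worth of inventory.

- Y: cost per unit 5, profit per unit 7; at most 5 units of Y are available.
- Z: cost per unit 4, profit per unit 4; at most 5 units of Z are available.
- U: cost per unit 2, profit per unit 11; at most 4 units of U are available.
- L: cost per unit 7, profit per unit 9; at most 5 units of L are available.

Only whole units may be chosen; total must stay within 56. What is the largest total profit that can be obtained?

This is a bounded integer knapsack.
Take 4×Y, 4×U, and 4×L: cost 56 ≤ 56, profit 4·7 + 4·11 + 4·9 = 108.
U has the best ratio (11/2) and is taken to its limit of 4; remaining capacity is filled optimally with the others.

108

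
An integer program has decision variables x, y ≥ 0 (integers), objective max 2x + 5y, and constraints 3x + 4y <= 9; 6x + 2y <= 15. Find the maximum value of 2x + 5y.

10

The continuous relaxation peaks at (0, 2.25) with value 11.25; rounding to a feasible lattice point costs some objective.
(x,y)=(0,2) is feasible, giving 10.
(x,y)=(1,1) is feasible, giving 7.
Maximum is 10 at (x,y)=(0,2).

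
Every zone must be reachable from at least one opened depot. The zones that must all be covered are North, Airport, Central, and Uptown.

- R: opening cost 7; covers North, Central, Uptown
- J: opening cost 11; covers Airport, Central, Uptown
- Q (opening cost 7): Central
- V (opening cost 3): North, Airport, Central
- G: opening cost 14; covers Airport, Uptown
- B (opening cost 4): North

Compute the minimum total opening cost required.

10

Choose R and V: together they cover North, Airport, Central, Uptown — every zone.
Total opening cost: 7 + 3 = 10.
No cover costs less than 10.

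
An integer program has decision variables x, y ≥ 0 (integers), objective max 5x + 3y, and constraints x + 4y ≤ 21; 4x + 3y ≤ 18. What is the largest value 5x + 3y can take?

The continuous relaxation peaks at (4.5, 0) with value 22.50; rounding to a feasible lattice point costs some objective.
(x,y)=(3,2): 1·3+4·2=11≤21, 4·3+3·2=18≤18, objective 21.
(x,y)=(4,0): 1·4+4·0=4≤21, 4·4+3·0=16≤18, objective 20.
No feasible integer point exceeds 21.

21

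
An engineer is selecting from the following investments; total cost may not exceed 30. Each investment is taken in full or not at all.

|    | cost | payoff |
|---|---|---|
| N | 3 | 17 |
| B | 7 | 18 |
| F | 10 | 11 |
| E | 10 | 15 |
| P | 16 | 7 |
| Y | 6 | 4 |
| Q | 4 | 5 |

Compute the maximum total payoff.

61

Allowing fractional choices, the relaxed optimum would be about 61.6, but investments are indivisible.
N + B + E + Q: cost 3 + 7 + 10 + 4 = 24 ≤ 30, payoff 17 + 18 + 15 + 5 = 55.
N + B + E + Y + Q: cost 3 + 7 + 10 + 6 + 4 = 30 ≤ 30, payoff 17 + 18 + 15 + 4 + 5 = 59.
N + B + F + E: cost 3 + 7 + 10 + 10 = 30 ≤ 30, payoff 17 + 18 + 11 + 15 = 61.
Best is N, B, F, and E with total payoff 61.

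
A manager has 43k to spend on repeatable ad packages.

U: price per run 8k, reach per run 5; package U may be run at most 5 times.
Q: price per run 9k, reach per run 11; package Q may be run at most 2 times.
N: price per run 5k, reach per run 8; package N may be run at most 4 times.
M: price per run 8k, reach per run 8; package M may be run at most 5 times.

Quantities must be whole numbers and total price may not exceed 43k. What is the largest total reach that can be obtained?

Take 2×Q, 3×N, and 1×M: price 41 ≤ 43, reach 2·11 + 3·8 + 1·8 = 54.
No other integer combination yields more.

54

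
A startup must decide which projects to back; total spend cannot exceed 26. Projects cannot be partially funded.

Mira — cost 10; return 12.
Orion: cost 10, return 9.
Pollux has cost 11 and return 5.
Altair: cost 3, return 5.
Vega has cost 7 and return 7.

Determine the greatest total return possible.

This is a 0-1 knapsack instance.
Allowing fractional choices, the relaxed optimum would be about 29.4, but projects are indivisible.
Mira + Altair + Vega: cost 10 + 3 + 7 = 20 ≤ 26, return 12 + 5 + 7 = 24.
Mira + Orion + Altair: cost 10 + 10 + 3 = 23 ≤ 26, return 12 + 9 + 5 = 26.
Best is Mira, Orion, and Altair with total return 26.

26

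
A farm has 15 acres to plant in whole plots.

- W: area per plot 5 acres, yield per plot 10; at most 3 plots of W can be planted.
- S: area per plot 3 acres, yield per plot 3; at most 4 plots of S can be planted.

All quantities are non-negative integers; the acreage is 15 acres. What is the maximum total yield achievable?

W has the best ratio (10/5); taking only W gives at most 3×10 = 30 (stopped by the area limit).
Optimal: 3×W: area 15 ≤ 15, yield 3·10 = 30.

30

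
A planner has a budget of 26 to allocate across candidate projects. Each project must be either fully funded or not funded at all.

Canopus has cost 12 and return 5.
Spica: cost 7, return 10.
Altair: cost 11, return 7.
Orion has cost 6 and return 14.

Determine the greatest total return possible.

31

Canopus + Spica + Orion: cost 12 + 7 + 6 = 25 ≤ 26, return 5 + 10 + 14 = 29.
Spica + Altair + Orion: cost 7 + 11 + 6 = 24 ≤ 26, return 10 + 7 + 14 = 31.
Spica + Orion: cost 7 + 6 = 13 ≤ 26, return 10 + 14 = 24.
Best is Spica, Altair, and Orion with total return 31.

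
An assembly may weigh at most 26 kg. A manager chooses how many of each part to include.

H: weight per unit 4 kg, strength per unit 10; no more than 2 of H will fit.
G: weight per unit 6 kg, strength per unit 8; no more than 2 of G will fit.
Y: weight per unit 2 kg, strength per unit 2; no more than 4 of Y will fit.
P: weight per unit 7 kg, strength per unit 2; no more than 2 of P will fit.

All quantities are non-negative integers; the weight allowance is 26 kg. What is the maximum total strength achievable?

This is a bounded integer knapsack.
2×H, 2×G, and 2×Y: weight 24 ≤ 26, strength 2·10 + 2·8 + 2·2 = 40.
2×H, 2×G, and 3×Y: weight 26 ≤ 26, strength 2·10 + 2·8 + 3·2 = 42.
Best is 42.

42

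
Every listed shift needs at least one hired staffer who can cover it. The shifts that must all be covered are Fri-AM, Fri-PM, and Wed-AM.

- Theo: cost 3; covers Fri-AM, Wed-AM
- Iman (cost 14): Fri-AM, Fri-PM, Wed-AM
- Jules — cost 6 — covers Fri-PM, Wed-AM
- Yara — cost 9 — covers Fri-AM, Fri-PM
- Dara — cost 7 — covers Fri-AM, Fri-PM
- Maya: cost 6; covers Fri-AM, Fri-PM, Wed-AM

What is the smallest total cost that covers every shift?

6

This is a weighted set-cover instance.
Maya alone covers Fri-AM, Fri-PM, Wed-AM — every shift.
Total cost: 6.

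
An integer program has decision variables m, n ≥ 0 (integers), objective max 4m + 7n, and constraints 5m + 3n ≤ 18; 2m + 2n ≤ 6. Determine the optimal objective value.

(m,n)=(0,3): 5·0+3·3=9≤18, 2·0+2·3=6≤6, objective 21.
(m,n)=(1,2): 5·1+3·2=11≤18, 2·1+2·2=6≤6, objective 18.
(m,n)=(0,2): 5·0+3·2=6≤18, 2·0+2·2=4≤6, objective 14.
The best lattice point is (0,3), giving 21.

21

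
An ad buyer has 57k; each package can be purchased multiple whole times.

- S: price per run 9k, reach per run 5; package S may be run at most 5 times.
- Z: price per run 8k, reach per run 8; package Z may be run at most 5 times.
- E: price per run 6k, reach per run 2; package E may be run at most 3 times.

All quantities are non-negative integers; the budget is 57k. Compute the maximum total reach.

Take 1×S, 5×Z, and 1×E: price 55 ≤ 57, reach 1·5 + 5·8 + 1·2 = 47.
Z has the best ratio (8/8) and is taken to its limit of 5; remaining capacity is filled optimally with the others.

47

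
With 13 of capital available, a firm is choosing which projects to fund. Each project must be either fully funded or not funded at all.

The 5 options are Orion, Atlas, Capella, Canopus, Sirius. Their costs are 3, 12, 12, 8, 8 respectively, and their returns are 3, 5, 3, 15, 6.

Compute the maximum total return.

Orion + Sirius: cost 3 + 8 = 11 ≤ 13, return 3 + 6 = 9.
Canopus: cost 8 ≤ 13, return 15.
Orion + Canopus: cost 3 + 8 = 11 ≤ 13, return 3 + 15 = 18.
Best is Orion and Canopus with total return 18.

18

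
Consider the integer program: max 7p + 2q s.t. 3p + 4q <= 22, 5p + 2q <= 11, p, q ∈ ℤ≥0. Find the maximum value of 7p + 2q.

(p,q)=(2,0): 3·2+4·0=6≤22, 5·2+2·0=10≤11, objective 14.
(p,q)=(1,1): 3·1+4·1=7≤22, 5·1+2·1=7≤11, objective 9.
(p,q)=(1,0): 3·1+4·0=3≤22, 5·1+2·0=5≤11, objective 7.
The best lattice point is (2,0), giving 14.

14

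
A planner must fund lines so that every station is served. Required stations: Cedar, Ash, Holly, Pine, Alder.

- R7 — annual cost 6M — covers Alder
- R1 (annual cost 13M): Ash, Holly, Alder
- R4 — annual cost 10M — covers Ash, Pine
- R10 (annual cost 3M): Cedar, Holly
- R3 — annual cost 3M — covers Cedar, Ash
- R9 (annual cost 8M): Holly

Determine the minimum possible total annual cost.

19

This is a weighted set-cover instance.
Choose R7, R4, and R10: together they cover Cedar, Ash, Holly, Pine, Alder — every station.
Total annual cost: 6 + 10 + 3 = 19.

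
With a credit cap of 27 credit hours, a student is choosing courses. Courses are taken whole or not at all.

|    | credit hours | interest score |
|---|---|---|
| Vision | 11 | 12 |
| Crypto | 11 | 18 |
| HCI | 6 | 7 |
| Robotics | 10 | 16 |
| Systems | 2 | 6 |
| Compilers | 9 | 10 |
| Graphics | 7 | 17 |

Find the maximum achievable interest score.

This is a 0-1 knapsack instance.
Take Crypto, HCI, Systems, and Graphics: credit hours 11 + 6 + 2 + 7 = 26 ≤ 27, interest score 18 + 7 + 6 + 17 = 48.
No other feasible combination does better.

48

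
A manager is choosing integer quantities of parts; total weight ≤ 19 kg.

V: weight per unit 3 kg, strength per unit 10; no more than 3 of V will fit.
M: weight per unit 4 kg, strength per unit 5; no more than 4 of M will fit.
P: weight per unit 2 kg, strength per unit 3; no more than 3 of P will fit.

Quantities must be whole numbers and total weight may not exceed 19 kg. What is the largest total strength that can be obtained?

44

This is a bounded integer knapsack.
V has the best ratio (10/3); taking only V gives at most 3×10 = 30 (stopped by the supply cap of 3).
Mixing does better — 3×V, 1×M, and 3×P: weight 19 ≤ 19, strength 3·10 + 1·5 + 3·3 = 44.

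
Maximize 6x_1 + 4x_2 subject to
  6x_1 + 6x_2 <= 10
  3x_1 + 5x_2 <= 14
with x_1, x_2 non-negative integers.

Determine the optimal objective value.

6

(x_1,x_2)=(1,0): 6·1+6·0=6≤10, 3·1+5·0=3≤14, objective 6.
(x_1,x_2)=(0,1): 6·0+6·1=6≤10, 3·0+5·1=5≤14, objective 4.
(x_1,x_2)=(0,0): 6·0+6·0=0≤10, 3·0+5·0=0≤14, objective 0.
Maximum is 6 at (x_1,x_2)=(1,0).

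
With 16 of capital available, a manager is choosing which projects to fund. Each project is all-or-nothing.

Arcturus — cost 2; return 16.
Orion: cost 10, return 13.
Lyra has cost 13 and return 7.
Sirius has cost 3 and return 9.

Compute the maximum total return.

This is an integer program with binary decision variables.
Take Arcturus, Orion, and Sirius: cost 2 + 10 + 3 = 15 ≤ 16, return 16 + 13 + 9 = 38.
No other feasible combination does better.

38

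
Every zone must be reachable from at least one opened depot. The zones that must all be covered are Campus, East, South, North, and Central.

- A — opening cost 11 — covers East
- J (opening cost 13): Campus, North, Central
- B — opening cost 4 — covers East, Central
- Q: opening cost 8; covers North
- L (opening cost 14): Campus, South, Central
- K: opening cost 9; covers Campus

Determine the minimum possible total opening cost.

This is a weighted set-cover instance.
The greedy cost-per-new-zone heuristic would pick B, J, and L for 31, but a cheaper cover exists.
Choose B, Q, and L: together they cover Campus, East, South, North, Central — every zone.
Total opening cost: 4 + 8 + 14 = 26.
No cover costs less than 26.

26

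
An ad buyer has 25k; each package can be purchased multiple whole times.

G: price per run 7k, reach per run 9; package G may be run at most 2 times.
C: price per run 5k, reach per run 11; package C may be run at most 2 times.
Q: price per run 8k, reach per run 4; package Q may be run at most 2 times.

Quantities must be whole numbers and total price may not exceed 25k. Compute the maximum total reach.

40

C has the best ratio (11/5); taking only C gives at most 2×11 = 22 (stopped by the supply cap of 2).
Mixing does better — 2×G and 2×C: price 24 ≤ 25, reach 2·9 + 2·11 = 40.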